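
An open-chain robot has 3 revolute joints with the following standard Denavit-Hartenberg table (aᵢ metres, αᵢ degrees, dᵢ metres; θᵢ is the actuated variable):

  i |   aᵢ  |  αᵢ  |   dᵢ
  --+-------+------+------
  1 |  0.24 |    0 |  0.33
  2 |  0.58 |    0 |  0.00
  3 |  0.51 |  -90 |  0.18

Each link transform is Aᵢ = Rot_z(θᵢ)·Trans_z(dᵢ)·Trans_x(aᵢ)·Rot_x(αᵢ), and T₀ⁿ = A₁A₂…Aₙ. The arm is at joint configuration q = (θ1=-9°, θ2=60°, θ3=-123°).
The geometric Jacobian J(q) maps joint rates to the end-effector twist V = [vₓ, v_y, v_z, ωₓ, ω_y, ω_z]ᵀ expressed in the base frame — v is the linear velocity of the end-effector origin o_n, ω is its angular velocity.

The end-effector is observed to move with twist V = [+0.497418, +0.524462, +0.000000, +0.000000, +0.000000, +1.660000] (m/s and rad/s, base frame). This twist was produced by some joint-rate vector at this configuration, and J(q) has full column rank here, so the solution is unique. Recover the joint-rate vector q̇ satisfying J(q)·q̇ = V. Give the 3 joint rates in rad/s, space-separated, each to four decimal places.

o_n = [0.7596, -0.0718, 0.5100]
J₁: ẑ×o_n = [0.0718, 0.7596, -0.0000], ω = ẑ
J2: z=[0.0000, 0.0000, 1.0000] o=[0.2370, -0.0375, 0.3300] → [0.0343, 0.5226, -0.0000, 0.0000, 0.0000, 1.0000]
J3: z=[0.0000, 0.0000, 1.0000] o=[0.6021, 0.4132, 0.3300] → [0.4850, 0.1576, -0.0000, 0.0000, 0.0000, 1.0000]
q̇ = J⁺·V = [0.0510, 0.6360, 0.9730]

0.0510 0.6360 0.9730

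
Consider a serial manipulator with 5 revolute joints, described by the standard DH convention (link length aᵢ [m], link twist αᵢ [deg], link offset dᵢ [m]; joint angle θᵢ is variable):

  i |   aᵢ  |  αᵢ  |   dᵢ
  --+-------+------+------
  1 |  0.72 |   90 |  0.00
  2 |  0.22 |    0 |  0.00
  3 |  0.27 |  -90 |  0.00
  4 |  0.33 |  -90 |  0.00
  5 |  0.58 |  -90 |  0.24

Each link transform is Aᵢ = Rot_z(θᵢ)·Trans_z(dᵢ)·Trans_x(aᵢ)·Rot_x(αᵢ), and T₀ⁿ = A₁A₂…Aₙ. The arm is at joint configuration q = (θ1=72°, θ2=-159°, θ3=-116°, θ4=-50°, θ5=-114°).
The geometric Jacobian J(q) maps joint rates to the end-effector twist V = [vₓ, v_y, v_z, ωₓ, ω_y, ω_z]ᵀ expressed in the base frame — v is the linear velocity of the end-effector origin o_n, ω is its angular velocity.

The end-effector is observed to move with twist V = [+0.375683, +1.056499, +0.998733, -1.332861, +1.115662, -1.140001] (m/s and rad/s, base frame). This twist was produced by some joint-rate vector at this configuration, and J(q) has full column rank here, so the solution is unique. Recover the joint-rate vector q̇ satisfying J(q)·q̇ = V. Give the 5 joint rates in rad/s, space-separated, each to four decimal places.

o_n = [-0.0684, 0.0555, 0.4797]
J₁: ẑ×o_n = [-0.0555, -0.0684, 0.0000], ω = ẑ
J2: z=[0.9511, -0.3090, 0.0000] o=[0.2225, 0.6848, 0.0000] → [-0.1482, -0.4562, -0.6884, 0.9511, -0.3090, 0.0000]
J3: z=[0.9511, -0.3090, 0.0000] o=[0.1590, 0.4894, -0.0788] → [-0.1726, -0.5312, -0.4830, 0.9511, -0.3090, 0.0000]
J4: z=[-0.3078, -0.9474, 0.0872] o=[0.1663, 0.5118, 0.1901] → [-0.2346, 0.0687, -0.0819, -0.3078, -0.9474, 0.0872]
J5: z=[-0.5907, 0.2621, 0.7631] o=[0.4124, 0.4513, 0.4014] → [0.3226, -0.3207, 0.3598, -0.5907, 0.2621, 0.7631]
q̇ = J⁺·V = [-0.7810, -0.8950, -0.9700, -0.6780, -0.3930]

-0.7810 -0.8950 -0.9700 -0.6780 -0.3930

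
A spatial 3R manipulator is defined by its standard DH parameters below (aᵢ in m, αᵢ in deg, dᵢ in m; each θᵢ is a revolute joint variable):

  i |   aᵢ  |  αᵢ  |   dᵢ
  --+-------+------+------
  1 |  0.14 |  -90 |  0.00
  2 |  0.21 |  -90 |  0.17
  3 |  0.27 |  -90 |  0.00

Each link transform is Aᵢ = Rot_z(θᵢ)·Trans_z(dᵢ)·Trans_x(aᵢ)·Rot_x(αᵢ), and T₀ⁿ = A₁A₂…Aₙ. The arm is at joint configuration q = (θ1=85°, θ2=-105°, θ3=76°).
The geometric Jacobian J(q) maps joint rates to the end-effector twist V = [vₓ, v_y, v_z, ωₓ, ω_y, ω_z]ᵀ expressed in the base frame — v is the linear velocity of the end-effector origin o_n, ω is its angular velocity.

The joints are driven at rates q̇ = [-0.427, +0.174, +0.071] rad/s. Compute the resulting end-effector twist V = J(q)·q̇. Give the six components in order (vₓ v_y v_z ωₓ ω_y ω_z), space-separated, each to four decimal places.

o_n = [0.0976, 0.0605, 0.2659]
J₁: ẑ×o_n = [-0.0605, 0.0976, 0.0000], ω = ẑ
J2: z=[-0.9962, 0.0872, 0.0000] o=[0.0122, 0.1395, 0.0000] → [0.0232, 0.2649, 0.0713, -0.9962, 0.0872, 0.0000]
J3: z=[0.0842, 0.9623, 0.2588] o=[-0.1619, 0.1001, 0.2028] → [0.0710, 0.0619, -0.2531, 0.0842, 0.9623, 0.2588]
V = J·q̇ = [0.0349, 0.0088, -0.0056, -0.1674, 0.0835, -0.4086]

0.0349 0.0088 -0.0056 -0.1674 0.0835 -0.4086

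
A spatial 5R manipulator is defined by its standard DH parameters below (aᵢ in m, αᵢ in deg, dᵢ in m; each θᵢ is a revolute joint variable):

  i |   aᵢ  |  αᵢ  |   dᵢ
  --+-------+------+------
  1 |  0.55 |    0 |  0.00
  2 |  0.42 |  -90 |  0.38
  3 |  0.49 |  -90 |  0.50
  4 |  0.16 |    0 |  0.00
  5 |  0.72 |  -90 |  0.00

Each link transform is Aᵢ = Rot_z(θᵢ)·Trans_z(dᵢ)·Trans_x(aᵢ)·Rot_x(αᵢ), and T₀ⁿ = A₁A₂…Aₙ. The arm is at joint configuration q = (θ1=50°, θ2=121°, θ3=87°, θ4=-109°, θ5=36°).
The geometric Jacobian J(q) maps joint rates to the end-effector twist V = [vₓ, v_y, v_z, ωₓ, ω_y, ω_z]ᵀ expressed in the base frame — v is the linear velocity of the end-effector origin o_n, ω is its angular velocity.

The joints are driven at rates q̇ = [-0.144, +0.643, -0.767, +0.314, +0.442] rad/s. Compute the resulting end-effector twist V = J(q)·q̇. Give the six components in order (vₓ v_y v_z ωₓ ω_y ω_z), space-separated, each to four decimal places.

o_n = [-0.3044, -0.8310, -0.2675]
J₁: ẑ×o_n = [0.8310, -0.3044, 0.0000], ω = ẑ
J2: z=[0.0000, 0.0000, 1.0000] o=[0.3535, 0.4213, 0.0000] → [1.2523, -0.6579, 0.0000, 0.0000, 0.0000, 1.0000]
J3: z=[-0.1564, -0.9877, 0.0000] o=[-0.0613, 0.4870, 0.3800] → [0.6396, -0.1013, -0.0339, -0.1564, -0.9877, 0.0000]
J4: z=[0.9863, -0.1562, -0.0523] o=[-0.1648, -0.0028, -0.1093] → [-0.0186, 0.1633, -0.8387, 0.9863, -0.1562, -0.0523]
J5: z=[0.9863, -0.1562, -0.0523] o=[-0.1858, -0.1527, -0.0573] → [-0.0027, 0.2136, -0.6876, 0.9863, -0.1562, -0.0523]
V = J·q̇ = [0.1880, -0.1558, -0.5412, 0.8657, 0.6395, 0.4594]

0.1880 -0.1558 -0.5412 0.8657 0.6395 0.4594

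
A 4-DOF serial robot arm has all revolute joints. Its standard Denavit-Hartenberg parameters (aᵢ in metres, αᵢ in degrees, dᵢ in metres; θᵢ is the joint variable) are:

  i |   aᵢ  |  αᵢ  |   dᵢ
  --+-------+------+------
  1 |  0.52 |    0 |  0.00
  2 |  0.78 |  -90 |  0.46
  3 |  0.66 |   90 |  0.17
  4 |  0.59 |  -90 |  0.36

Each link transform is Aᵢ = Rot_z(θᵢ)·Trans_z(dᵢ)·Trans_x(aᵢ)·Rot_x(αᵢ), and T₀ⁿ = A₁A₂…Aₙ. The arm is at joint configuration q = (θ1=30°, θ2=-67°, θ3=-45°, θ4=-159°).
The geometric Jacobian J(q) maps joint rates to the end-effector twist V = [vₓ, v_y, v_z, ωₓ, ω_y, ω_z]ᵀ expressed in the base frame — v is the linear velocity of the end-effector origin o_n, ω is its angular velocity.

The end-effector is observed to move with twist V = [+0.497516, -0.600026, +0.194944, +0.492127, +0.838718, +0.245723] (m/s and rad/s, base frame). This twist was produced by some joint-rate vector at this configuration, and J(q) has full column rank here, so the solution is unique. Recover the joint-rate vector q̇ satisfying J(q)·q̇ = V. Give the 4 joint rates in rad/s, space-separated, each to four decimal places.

o_n = [0.9067, -0.1358, 0.7918]
J₁: ẑ×o_n = [0.1358, 0.9067, -0.0000], ω = ẑ
J2: z=[0.0000, 0.0000, 1.0000] o=[0.4503, 0.2600, 0.0000] → [0.3958, 0.4564, -0.0000, 0.0000, 0.0000, 1.0000]
J3: z=[0.6018, 0.7986, 0.0000] o=[1.0733, -0.2094, 0.4600] → [0.2650, -0.1997, 0.1774, 0.6018, 0.7986, 0.0000]
J4: z=[-0.5647, 0.4255, 0.7071] o=[1.5483, -0.3545, 0.9267] → [-0.2121, -0.5299, 0.1495, -0.5647, 0.4255, 0.7071]
q̇ = J⁺·V = [-0.8540, 0.9880, 0.9660, 0.1580]

-0.8540 0.9880 0.9660 0.1580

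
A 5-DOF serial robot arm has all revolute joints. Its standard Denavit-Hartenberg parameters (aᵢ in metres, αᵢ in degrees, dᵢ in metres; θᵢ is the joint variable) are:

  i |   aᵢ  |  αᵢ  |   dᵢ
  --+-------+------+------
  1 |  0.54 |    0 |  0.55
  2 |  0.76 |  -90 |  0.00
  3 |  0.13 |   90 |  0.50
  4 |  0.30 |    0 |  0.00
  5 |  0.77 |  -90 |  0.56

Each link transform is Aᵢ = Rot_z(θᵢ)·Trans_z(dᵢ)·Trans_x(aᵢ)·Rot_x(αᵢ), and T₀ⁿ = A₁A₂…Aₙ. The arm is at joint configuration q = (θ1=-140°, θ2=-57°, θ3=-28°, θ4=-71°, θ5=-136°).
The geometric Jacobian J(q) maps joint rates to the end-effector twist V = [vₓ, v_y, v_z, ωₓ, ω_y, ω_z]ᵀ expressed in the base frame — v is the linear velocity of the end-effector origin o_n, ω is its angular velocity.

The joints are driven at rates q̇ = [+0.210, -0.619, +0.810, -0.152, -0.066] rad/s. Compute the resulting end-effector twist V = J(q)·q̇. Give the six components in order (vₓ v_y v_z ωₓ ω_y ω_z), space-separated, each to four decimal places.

o_n = [-0.6674, -0.8613, 0.8292]
J₁: ẑ×o_n = [0.8613, -0.6674, 0.0000], ω = ẑ
J2: z=[0.0000, 0.0000, 1.0000] o=[-0.4137, -0.3471, 0.5500] → [0.5142, -0.2538, 0.0000, 0.0000, 0.0000, 1.0000]
J3: z=[-0.2924, -0.9563, 0.0000] o=[-1.1405, -0.1249, 0.5500] → [-0.2670, 0.0816, 0.6677, -0.2924, -0.9563, 0.0000]
J4: z=[0.4490, -0.1373, 0.8829] o=[-1.3964, -0.5695, 0.6110] → [0.2277, 0.5457, -0.0309, 0.4490, -0.1373, 0.8829]
J5: z=[0.4490, -0.1373, 0.8829] o=[-1.3959, -0.2730, 0.6569] → [0.4958, 0.5659, -0.1641, 0.4490, -0.1373, 0.8829]
V = J·q̇ = [-0.4210, -0.0372, 0.5563, -0.3347, -0.7447, -0.6015]

-0.4210 -0.0372 0.5563 -0.3347 -0.7447 -0.6015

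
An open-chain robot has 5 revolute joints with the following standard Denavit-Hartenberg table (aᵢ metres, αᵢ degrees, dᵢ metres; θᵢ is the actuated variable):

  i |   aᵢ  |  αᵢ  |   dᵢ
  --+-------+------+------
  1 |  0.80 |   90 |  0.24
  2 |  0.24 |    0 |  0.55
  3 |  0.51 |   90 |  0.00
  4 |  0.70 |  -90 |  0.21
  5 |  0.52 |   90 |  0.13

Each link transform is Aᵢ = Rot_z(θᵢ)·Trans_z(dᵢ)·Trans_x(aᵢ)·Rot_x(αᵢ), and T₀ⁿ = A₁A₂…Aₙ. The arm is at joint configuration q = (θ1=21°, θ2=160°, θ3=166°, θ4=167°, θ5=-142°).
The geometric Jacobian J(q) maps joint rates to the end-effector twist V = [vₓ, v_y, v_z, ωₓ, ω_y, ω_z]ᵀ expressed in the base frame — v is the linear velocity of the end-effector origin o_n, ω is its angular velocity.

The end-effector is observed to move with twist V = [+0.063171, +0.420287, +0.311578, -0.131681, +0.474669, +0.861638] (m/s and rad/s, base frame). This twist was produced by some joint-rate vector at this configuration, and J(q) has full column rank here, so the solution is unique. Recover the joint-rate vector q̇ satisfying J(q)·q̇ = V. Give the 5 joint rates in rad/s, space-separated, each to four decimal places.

o_n = [0.5879, -0.2977, -0.2281]
J₁: ẑ×o_n = [0.2977, 0.5879, -0.0000], ω = ẑ
J2: z=[0.3584, -0.9336, 0.0000] o=[0.7469, 0.2867, 0.2400] → [0.4370, 0.1678, -0.3579, 0.3584, -0.9336, 0.0000]
J3: z=[0.3584, -0.9336, 0.0000] o=[0.7334, -0.3076, 0.3221] → [0.5137, 0.1972, -0.1323, 0.3584, -0.9336, 0.0000]
J4: z=[-0.5221, -0.2004, -0.8290] o=[1.1281, -0.1561, 0.0369] → [-0.0643, 0.3095, -0.0343, -0.5221, -0.2004, -0.8290]
J5: z=[-0.5233, 0.8428, 0.1258] o=[0.5471, -0.5478, 0.2442] → [-0.4295, -0.2420, -0.1653, -0.5233, 0.8428, 0.1258]
q̇ = J⁺·V = [0.8440, -0.9180, 0.3010, -0.0410, -0.1300]

0.8440 -0.9180 0.3010 -0.0410 -0.1300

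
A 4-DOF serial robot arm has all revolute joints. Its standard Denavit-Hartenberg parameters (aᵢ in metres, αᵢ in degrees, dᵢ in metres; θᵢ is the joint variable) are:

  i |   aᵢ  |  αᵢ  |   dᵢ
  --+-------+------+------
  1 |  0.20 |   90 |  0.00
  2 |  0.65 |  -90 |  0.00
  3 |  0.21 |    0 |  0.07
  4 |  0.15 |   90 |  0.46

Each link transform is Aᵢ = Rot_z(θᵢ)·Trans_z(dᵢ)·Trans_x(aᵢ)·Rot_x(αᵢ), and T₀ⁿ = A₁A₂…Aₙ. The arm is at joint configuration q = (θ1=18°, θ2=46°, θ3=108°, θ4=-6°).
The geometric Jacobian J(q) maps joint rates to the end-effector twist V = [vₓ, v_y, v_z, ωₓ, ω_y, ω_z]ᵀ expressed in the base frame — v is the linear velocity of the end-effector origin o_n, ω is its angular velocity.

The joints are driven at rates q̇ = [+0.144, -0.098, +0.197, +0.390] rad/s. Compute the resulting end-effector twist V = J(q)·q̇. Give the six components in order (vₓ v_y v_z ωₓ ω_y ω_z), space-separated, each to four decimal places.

o_n = [0.0865, 0.3924, 0.7666]
J₁: ẑ×o_n = [-0.3924, 0.0865, 0.0000], ω = ẑ
J2: z=[0.3090, -0.9511, 0.0000] o=[0.1902, 0.0618, 0.0000] → [-0.7291, -0.2369, 0.0035, 0.3090, -0.9511, 0.0000]
J3: z=[-0.6841, -0.2223, 0.6947] o=[0.6196, 0.2013, 0.4676] → [-0.1992, -0.1657, -0.2492, -0.6841, -0.2223, 0.6947]
J4: z=[-0.6841, -0.2223, 0.6947] o=[0.4672, 0.3618, 0.4695] → [-0.0873, -0.0612, -0.1055, -0.6841, -0.2223, 0.6947]
V = J·q̇ = [-0.0583, -0.0208, -0.0906, -0.4319, -0.0373, 0.5518]

-0.0583 -0.0208 -0.0906 -0.4319 -0.0373 0.5518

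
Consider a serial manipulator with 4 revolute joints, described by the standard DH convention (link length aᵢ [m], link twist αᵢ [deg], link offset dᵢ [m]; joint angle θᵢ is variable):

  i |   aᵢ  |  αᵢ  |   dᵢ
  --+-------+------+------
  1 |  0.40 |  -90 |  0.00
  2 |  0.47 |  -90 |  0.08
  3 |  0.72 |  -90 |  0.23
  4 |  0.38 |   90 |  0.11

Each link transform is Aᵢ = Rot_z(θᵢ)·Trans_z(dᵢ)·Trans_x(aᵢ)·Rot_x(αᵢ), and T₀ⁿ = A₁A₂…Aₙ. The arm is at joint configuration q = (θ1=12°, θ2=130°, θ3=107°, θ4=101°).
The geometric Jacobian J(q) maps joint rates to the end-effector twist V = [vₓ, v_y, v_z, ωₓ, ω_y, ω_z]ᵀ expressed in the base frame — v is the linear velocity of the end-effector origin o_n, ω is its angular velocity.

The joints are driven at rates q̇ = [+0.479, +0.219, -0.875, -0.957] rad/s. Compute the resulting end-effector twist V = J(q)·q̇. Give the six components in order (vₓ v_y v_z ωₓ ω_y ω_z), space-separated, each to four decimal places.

0.0688 -0.4035 -0.3574 0.0929 -0.0424 -0.7845

o_n = [0.4935, -0.4135, -0.2264]
J₁: ẑ×o_n = [0.4135, 0.4935, -0.0000], ω = ẑ
J2: z=[-0.2079, 0.9781, 0.0000] o=[0.3913, 0.0832, 0.0000] → [-0.2214, -0.0471, 0.0032, -0.2079, 0.9781, 0.0000]
J3: z=[-0.7493, -0.1593, 0.6428] o=[0.0791, 0.0986, -0.3600] → [0.3079, 0.3665, 0.4497, -0.7493, -0.1593, 0.6428]
J4: z=[0.5405, 0.4138, 0.7326] o=[0.1823, -0.5834, -0.0509] → [-0.1971, 0.3228, -0.0369, 0.5405, 0.4138, 0.7326]
V = J·q̇ = [0.0688, -0.4035, -0.3574, 0.0929, -0.0424, -0.7845]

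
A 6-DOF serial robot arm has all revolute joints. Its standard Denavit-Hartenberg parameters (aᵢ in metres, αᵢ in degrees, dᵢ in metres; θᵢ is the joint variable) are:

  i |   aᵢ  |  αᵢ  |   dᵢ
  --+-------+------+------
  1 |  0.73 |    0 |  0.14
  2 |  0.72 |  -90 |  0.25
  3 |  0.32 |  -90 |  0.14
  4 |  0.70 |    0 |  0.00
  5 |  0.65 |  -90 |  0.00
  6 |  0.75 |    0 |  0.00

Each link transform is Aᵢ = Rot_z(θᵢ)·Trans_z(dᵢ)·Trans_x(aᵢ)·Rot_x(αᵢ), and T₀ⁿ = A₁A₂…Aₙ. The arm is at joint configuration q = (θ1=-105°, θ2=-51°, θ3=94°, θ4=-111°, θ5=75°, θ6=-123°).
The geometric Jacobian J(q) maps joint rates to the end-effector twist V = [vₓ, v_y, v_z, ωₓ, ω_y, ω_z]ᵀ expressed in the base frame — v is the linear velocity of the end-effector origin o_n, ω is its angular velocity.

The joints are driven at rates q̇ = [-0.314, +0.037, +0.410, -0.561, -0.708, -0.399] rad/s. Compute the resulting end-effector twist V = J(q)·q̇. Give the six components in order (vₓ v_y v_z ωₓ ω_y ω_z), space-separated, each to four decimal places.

o_n = [0.1239, -1.5898, 0.1700]
J₁: ẑ×o_n = [1.5898, 0.1239, -0.0000], ω = ẑ
J2: z=[0.0000, 0.0000, 1.0000] o=[-0.1889, -0.7051, 0.1400] → [0.8847, 0.3128, -0.0000, 0.0000, 0.0000, 1.0000]
J3: z=[0.4067, -0.9135, 0.0000] o=[-0.8467, -0.9980, 0.3900] → [0.2010, 0.0895, 0.6459, 0.4067, -0.9135, 0.0000]
J4: z=[0.9113, 0.4057, 0.0698] o=[-0.7694, -1.1168, 0.0708] → [0.0733, -0.0281, -0.7935, 0.9113, 0.4057, 0.0698]
J5: z=[0.9113, 0.4057, 0.0698] o=[-0.5195, -1.7209, 0.3210] → [-0.0704, 0.1825, -0.1416, 0.9113, 0.4057, 0.0698]
J6: z=[-0.2916, 0.7558, -0.5864] o=[-0.3306, -2.0550, -0.2036] → [0.5551, -0.1576, -0.4791, -0.2916, 0.7558, -0.5864]
V = J·q̇ = [-0.5968, -0.0412, 1.0014, -0.8734, -1.1910, -0.1316]

-0.5968 -0.0412 1.0014 -0.8734 -1.1910 -0.1316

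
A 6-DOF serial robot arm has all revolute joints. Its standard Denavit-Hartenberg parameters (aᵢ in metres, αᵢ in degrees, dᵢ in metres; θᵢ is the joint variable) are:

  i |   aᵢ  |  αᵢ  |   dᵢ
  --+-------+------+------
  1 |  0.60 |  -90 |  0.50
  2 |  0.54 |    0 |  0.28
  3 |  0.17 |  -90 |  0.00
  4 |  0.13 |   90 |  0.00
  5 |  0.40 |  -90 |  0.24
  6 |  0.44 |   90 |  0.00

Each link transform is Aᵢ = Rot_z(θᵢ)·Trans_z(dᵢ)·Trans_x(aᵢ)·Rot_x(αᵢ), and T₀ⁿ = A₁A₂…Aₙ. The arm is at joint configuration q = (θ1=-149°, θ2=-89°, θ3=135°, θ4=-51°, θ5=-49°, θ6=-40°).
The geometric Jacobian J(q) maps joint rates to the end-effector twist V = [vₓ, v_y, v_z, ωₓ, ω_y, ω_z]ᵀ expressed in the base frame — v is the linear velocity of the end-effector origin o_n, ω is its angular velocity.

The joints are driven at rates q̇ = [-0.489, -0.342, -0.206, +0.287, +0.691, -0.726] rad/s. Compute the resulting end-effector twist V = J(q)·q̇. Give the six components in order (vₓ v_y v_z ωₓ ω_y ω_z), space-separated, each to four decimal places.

o_n = [-0.3953, -1.5043, 1.3186]
J₁: ẑ×o_n = [1.5043, -0.3953, 0.0000], ω = ẑ
J2: z=[0.5150, -0.8572, 0.0000] o=[-0.5143, -0.3090, 0.5000] → [-0.7017, -0.4216, -0.5136, 0.5150, -0.8572, 0.0000]
J3: z=[0.5150, -0.8572, 0.0000] o=[-0.3782, -0.5539, 1.0399] → [-0.2389, -0.1435, -0.5042, 0.5150, -0.8572, 0.0000]
J4: z=[0.6166, 0.3705, -0.6947] o=[-0.4794, -0.6147, 0.9176] → [-0.4694, -0.3056, -0.5797, 0.6166, 0.3705, -0.6947]
J5: z=[0.7869, -0.2614, 0.5590] o=[-0.4761, -0.7306, 0.8588] → [0.3124, -0.3166, -0.5877, 0.7869, -0.2614, 0.5590]
J6: z=[0.4238, -0.4296, -0.7974] o=[-0.4667, -1.1390, 1.0839] → [-0.3921, -0.1564, -0.1241, 0.4238, -0.4296, -0.7974]
V = J·q̇ = [-0.0807, 0.1741, -0.2028, 0.1308, 0.7073, 0.2768]

-0.0807 0.1741 -0.2028 0.1308 0.7073 0.2768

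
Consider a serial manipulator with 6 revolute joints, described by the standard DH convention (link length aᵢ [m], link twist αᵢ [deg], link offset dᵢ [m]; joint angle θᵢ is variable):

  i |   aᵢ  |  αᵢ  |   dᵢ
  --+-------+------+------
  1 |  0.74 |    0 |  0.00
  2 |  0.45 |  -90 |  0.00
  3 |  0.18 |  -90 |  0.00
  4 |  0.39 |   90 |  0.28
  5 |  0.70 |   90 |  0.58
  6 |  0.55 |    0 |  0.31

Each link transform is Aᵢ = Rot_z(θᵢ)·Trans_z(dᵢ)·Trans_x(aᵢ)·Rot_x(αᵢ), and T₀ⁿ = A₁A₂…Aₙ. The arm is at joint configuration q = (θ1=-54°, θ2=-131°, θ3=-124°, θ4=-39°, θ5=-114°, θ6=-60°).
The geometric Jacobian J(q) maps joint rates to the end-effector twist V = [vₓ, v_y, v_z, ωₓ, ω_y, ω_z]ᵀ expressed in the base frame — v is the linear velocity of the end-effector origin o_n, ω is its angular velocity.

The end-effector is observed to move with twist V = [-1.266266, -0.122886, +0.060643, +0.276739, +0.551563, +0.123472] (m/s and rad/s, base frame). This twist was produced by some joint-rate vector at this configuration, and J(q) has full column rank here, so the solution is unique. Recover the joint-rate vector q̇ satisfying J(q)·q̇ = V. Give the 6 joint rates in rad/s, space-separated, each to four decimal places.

-0.9050 0.1920 -0.6270 0.5780 -0.4750 -0.7350

o_n = [0.3343, -0.4877, -0.3626]
J₁: ẑ×o_n = [0.4877, 0.3343, -0.0000], ω = ẑ
J2: z=[0.0000, 0.0000, 1.0000] o=[0.4350, -0.5987, 0.0000] → [-0.1110, -0.1007, 0.0000, 0.0000, 0.0000, 1.0000]
J3: z=[-0.0872, -0.9962, 0.0000] o=[-0.0133, -0.5595, 0.0000] → [0.3612, -0.0316, 0.3400, -0.0872, -0.9962, 0.0000]
J4: z=[-0.8259, 0.0723, 0.5592] o=[0.0869, -0.5682, 0.1492] → [-0.0820, -0.2844, -0.0844, -0.8259, 0.0723, 0.5592]
J5: z=[-0.4183, -0.7435, -0.5217] o=[0.0031, -0.8073, 0.5571] → [0.8505, -0.5574, 0.1125, -0.4183, -0.7435, -0.5217]
J6: z=[-0.6813, 0.6367, -0.3611] o=[0.1810, -1.0954, -0.2866] → [0.1711, -0.1071, -0.5116, -0.6813, 0.6367, -0.3611]
q̇ = J⁺·V = [-0.9050, 0.1920, -0.6270, 0.5780, -0.4750, -0.7350]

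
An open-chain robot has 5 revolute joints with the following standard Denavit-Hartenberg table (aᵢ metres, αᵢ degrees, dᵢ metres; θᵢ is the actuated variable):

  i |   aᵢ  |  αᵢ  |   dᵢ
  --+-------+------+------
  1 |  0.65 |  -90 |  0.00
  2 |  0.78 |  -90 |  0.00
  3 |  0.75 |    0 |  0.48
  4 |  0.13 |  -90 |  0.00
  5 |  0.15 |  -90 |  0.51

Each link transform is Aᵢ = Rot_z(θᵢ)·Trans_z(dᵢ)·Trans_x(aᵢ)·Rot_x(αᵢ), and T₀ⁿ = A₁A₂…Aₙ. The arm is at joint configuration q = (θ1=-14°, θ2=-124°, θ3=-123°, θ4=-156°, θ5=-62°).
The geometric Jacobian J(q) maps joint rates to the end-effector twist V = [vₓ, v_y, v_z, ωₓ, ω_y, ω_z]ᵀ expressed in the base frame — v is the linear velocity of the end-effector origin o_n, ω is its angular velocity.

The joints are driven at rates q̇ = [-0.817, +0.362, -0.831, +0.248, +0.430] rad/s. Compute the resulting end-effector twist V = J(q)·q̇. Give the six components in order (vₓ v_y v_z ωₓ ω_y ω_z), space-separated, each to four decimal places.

o_n = [1.2630, 0.0471, 0.2589]
J₁: ẑ×o_n = [-0.0471, 1.2630, 0.0000], ω = ẑ
J2: z=[0.2419, 0.9703, 0.0000] o=[0.6307, -0.1572, 0.0000] → [0.2512, -0.0626, -0.5641, 0.2419, 0.9703, 0.0000]
J3: z=[0.8044, -0.2006, 0.5592] o=[0.2075, -0.0517, 0.6466] → [0.0225, 0.9022, 0.2912, 0.8044, -0.2006, 0.5592]
J4: z=[0.8044, -0.2006, 0.5592] o=[0.9674, 0.4071, 0.5764] → [0.2650, 0.4208, -0.2303, 0.8044, -0.2006, 0.5592]
J5: z=[0.4981, -0.2854, -0.8188] o=[0.9253, 0.2852, 0.5933] → [-0.0995, -0.1100, -0.0222, 0.4981, -0.2854, -0.8188]
V = J·q̇ = [0.1336, -1.7473, -0.5129, -0.1672, 0.3455, -1.4951]

0.1336 -1.7473 -0.5129 -0.1672 0.3455 -1.4951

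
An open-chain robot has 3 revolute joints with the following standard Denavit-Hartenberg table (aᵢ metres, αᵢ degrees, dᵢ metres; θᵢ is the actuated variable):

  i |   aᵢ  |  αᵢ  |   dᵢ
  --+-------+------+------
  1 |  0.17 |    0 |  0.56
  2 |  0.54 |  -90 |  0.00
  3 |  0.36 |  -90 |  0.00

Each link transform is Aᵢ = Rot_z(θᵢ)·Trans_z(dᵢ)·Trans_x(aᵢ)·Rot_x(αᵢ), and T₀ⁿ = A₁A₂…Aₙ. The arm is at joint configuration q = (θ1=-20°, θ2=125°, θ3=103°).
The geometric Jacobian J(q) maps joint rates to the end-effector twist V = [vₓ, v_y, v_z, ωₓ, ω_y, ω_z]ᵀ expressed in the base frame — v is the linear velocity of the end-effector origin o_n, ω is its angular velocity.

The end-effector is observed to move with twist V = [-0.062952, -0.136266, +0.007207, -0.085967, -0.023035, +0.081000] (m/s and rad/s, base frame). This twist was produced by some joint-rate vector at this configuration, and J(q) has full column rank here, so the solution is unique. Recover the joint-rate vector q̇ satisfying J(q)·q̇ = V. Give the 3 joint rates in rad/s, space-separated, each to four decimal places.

-0.6040 0.6850 0.0890

o_n = [0.0409, 0.3852, 0.2092]
J₁: ẑ×o_n = [-0.3852, 0.0409, 0.0000], ω = ẑ
J2: z=[0.0000, 0.0000, 1.0000] o=[0.1597, -0.0581, 0.5600] → [-0.4434, -0.1188, 0.0000, 0.0000, 0.0000, 1.0000]
J3: z=[-0.9659, -0.2588, 0.0000] o=[0.0200, 0.4635, 0.5600] → [0.0908, -0.3388, 0.0810, -0.9659, -0.2588, 0.0000]
q̇ = J⁺·V = [-0.6040, 0.6850, 0.0890]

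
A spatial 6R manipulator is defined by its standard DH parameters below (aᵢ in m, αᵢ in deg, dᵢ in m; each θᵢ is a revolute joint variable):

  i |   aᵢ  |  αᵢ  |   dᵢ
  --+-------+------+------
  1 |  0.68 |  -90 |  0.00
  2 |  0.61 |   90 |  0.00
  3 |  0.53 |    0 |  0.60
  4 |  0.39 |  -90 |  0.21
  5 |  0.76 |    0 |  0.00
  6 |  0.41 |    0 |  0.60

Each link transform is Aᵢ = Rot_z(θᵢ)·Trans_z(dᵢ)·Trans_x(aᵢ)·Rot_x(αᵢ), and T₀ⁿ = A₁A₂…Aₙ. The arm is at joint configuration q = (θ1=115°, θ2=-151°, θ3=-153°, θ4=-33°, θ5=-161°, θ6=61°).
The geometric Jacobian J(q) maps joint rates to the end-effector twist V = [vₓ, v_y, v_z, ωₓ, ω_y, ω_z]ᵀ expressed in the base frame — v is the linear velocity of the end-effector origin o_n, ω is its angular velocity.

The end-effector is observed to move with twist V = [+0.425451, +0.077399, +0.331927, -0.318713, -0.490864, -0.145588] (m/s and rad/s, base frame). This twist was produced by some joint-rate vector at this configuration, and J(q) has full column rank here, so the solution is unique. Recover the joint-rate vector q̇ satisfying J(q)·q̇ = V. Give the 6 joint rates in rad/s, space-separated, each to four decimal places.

0.2290 -0.3570 0.9150 -0.4370 -0.3440 -0.5140

o_n = [0.9835, -0.0289, -1.0489]
J₁: ẑ×o_n = [0.0289, 0.9835, -0.0000], ω = ẑ
J2: z=[-0.9063, -0.4226, 0.0000] o=[-0.2874, 0.6163, 0.0000] → [0.4433, -0.9506, 1.1218, -0.9063, -0.4226, 0.0000]
J3: z=[0.2049, -0.4394, -0.8746] o=[-0.0619, 0.1328, 0.2957] → [0.4494, -0.6388, 0.4262, 0.2049, -0.4394, -0.8746]
J4: z=[0.2049, -0.4394, -0.8746] o=[0.1045, 0.3451, -0.4580] → [-0.0675, -0.6477, 0.3096, 0.2049, -0.4394, -0.8746]
J5: z=[0.8627, 0.5032, -0.0507] o=[-0.0327, 0.5431, -0.8297] → [-0.1393, 0.1376, -1.0047, 0.8627, 0.5032, -0.0507]
J6: z=[0.8627, 0.5032, -0.0507] o=[0.3502, -0.1004, -0.6996] → [-0.1721, 0.2692, -0.2569, 0.8627, 0.5032, -0.0507]
q̇ = J⁺·V = [0.2290, -0.3570, 0.9150, -0.4370, -0.3440, -0.5140]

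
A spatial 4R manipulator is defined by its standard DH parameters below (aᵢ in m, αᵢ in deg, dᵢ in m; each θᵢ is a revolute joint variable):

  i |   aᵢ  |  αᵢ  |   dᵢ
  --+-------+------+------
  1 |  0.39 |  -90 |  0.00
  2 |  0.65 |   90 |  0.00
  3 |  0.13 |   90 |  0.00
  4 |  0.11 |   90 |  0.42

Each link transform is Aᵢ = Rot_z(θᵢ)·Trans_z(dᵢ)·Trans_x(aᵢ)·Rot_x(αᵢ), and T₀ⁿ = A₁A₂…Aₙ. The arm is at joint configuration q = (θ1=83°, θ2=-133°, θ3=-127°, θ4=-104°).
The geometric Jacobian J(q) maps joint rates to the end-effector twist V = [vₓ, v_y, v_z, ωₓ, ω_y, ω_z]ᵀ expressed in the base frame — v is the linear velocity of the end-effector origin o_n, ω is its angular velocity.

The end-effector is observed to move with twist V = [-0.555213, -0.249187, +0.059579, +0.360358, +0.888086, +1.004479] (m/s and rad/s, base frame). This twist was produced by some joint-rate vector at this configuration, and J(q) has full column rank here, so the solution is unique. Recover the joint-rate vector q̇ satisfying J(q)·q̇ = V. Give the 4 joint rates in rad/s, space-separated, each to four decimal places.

o_n = [-0.1329, 0.3145, 0.2574]
J₁: ẑ×o_n = [-0.3145, -0.1329, 0.0000], ω = ẑ
J2: z=[-0.9925, 0.1219, 0.0000] o=[0.0475, 0.3871, 0.0000] → [0.0314, 0.2554, 0.0940, -0.9925, 0.1219, 0.0000]
J3: z=[-0.0891, -0.7259, -0.6820] o=[-0.0065, -0.0529, 0.4754] → [0.4088, 0.0667, -0.1245, -0.0891, -0.7259, -0.6820]
J4: z=[-0.5310, 0.6140, -0.5841] o=[0.1031, -0.0126, 0.4182] → [0.0923, 0.0524, -0.0288, -0.5310, 0.6140, -0.5841]
q̇ = J⁺·V = [0.5980, -0.5010, -0.9540, 0.4180]

0.5980 -0.5010 -0.9540 0.4180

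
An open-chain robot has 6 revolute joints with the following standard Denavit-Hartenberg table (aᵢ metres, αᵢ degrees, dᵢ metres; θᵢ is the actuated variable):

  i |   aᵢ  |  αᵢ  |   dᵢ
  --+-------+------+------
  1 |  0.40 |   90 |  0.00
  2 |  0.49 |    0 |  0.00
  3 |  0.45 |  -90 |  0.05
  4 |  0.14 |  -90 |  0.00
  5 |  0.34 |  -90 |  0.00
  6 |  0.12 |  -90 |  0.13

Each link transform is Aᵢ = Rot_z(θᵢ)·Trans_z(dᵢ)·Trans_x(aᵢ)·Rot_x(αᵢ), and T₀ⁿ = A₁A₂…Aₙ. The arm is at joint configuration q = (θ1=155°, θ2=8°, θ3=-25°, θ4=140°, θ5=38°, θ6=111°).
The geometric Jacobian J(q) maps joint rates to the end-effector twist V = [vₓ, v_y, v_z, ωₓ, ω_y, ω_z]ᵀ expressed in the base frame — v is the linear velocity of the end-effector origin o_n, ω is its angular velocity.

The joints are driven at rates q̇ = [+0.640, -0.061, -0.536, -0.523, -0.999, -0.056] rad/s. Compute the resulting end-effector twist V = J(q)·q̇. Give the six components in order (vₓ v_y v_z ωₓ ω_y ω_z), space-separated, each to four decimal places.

o_n = [-1.0789, 0.2551, -0.2914]
J₁: ẑ×o_n = [-0.2551, -1.0789, 0.0000], ω = ẑ
J2: z=[0.4226, 0.9063, 0.0000] o=[-0.3625, 0.1690, 0.0000] → [-0.2641, 0.1232, 0.6856, 0.4226, 0.9063, 0.0000]
J3: z=[0.4226, 0.9063, 0.0000] o=[-0.8023, 0.3741, 0.0682] → [-0.3259, 0.1520, 0.2004, 0.4226, 0.9063, 0.0000]
J4: z=[-0.2650, 0.1236, 0.9563] o=[-1.1712, 0.6013, -0.0634] → [0.3029, 0.0278, 0.0803, -0.2650, 0.1236, 0.9563]
J5: z=[0.8809, 0.4345, 0.1879] o=[-1.1163, 0.4764, -0.0320] → [-0.0711, 0.2355, -0.2112, 0.8809, 0.4345, 0.1879]
J6: z=[-0.0327, 0.4519, -0.8915] o=[-0.9557, 0.2115, -0.1722] → [-0.0150, 0.1060, 0.0543, -0.0327, 0.4519, -0.8915]
V = J·q̇ = [-0.0590, -1.0352, 0.0167, -0.9919, -1.0650, 0.0020]

-0.0590 -1.0352 0.0167 -0.9919 -1.0650 0.0020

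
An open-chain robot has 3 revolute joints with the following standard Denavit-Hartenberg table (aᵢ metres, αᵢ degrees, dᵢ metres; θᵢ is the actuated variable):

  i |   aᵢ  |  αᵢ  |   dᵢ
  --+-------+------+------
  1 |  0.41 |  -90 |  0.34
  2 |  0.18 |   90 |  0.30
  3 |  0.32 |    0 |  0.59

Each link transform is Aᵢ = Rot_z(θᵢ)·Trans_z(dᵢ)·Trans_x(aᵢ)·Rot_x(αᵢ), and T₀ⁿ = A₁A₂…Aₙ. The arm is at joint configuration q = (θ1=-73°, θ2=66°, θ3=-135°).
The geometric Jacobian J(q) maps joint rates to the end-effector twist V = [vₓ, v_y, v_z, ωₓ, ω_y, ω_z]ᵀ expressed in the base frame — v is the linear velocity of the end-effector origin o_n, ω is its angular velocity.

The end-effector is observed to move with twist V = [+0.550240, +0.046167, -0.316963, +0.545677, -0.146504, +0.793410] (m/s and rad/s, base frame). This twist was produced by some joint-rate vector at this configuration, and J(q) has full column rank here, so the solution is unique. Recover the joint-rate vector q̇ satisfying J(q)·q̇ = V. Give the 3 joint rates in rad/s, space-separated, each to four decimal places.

o_n = [0.3425, -0.8680, 0.6222]
J₁: ẑ×o_n = [0.8680, 0.3425, -0.0000], ω = ẑ
J2: z=[0.9563, 0.2924, 0.0000] o=[0.1199, -0.3921, 0.3400] → [0.0825, -0.2699, -0.5202, 0.9563, 0.2924, 0.0000]
J3: z=[0.2671, -0.8736, 0.4067] o=[0.4282, -0.3744, 0.1756] → [-0.1895, -0.1542, -0.2067, 0.2671, -0.8736, 0.4067]
q̇ = J⁺·V = [0.6600, 0.4790, 0.3280]

0.6600 0.4790 0.3280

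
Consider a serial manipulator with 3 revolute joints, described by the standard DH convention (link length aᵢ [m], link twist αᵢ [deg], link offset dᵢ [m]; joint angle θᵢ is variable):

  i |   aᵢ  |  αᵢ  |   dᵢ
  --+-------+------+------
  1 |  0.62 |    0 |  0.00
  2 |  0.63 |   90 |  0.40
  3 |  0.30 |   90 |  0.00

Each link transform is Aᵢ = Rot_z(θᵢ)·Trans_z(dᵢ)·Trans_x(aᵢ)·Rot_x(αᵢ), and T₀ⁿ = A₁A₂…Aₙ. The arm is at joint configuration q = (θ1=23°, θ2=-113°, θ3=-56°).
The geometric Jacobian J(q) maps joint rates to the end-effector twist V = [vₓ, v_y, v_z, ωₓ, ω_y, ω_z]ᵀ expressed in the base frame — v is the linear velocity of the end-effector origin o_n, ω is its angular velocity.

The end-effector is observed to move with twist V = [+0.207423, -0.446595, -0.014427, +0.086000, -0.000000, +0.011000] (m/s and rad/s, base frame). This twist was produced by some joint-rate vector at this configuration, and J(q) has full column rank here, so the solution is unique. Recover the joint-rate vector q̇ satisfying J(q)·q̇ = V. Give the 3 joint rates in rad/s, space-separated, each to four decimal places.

-0.8200 0.8310 -0.0860

o_n = [0.5707, -0.5555, 0.1513]
J₁: ẑ×o_n = [0.5555, 0.5707, -0.0000], ω = ẑ
J2: z=[0.0000, 0.0000, 1.0000] o=[0.5707, 0.2423, 0.0000] → [0.7978, 0.0000, -0.0000, 0.0000, 0.0000, 1.0000]
J3: z=[-1.0000, 0.0000, 0.0000] o=[0.5707, -0.3877, 0.4000] → [-0.0000, -0.2487, 0.1678, -1.0000, 0.0000, 0.0000]
q̇ = J⁺·V = [-0.8200, 0.8310, -0.0860]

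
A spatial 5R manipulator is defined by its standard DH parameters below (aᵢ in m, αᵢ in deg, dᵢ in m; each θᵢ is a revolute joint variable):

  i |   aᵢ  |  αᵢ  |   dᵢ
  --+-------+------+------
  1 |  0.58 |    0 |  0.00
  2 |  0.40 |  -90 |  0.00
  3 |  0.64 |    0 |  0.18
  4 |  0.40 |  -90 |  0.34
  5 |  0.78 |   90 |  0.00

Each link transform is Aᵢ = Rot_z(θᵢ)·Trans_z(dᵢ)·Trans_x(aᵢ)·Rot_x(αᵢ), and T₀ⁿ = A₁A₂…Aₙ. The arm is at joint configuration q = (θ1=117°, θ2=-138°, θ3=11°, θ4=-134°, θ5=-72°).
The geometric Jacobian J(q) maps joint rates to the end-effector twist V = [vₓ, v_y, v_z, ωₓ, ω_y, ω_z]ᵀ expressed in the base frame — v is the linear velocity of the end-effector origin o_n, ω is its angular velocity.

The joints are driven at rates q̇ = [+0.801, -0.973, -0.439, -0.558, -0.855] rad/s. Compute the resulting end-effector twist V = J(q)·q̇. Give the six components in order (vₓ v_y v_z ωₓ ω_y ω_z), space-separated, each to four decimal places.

o_n = [0.8229, 1.4514, 0.4155]
J₁: ẑ×o_n = [-1.4514, 0.8229, 0.0000], ω = ẑ
J2: z=[0.0000, 0.0000, 1.0000] o=[-0.2633, 0.5168, 0.0000] → [-0.9346, 1.0862, 0.0000, 0.0000, 0.0000, 1.0000]
J3: z=[0.3584, 0.9336, 0.0000] o=[0.1101, 0.3734, 0.0000] → [0.3879, -0.1489, -0.2791, 0.3584, 0.9336, 0.0000]
J4: z=[0.3584, 0.9336, 0.0000] o=[0.7611, 0.3163, -0.1221] → [0.5019, -0.1927, 0.3491, 0.3584, 0.9336, 0.0000]
J5: z=[0.7830, -0.3006, 0.5446] o=[0.6796, 0.7118, 0.2134] → [-0.4636, -0.0802, 0.6221, 0.7830, -0.3006, 0.5446]
V = J·q̇ = [-0.3072, -0.1563, -0.6042, -1.0267, -0.6738, -0.6377]

-0.3072 -0.1563 -0.6042 -1.0267 -0.6738 -0.6377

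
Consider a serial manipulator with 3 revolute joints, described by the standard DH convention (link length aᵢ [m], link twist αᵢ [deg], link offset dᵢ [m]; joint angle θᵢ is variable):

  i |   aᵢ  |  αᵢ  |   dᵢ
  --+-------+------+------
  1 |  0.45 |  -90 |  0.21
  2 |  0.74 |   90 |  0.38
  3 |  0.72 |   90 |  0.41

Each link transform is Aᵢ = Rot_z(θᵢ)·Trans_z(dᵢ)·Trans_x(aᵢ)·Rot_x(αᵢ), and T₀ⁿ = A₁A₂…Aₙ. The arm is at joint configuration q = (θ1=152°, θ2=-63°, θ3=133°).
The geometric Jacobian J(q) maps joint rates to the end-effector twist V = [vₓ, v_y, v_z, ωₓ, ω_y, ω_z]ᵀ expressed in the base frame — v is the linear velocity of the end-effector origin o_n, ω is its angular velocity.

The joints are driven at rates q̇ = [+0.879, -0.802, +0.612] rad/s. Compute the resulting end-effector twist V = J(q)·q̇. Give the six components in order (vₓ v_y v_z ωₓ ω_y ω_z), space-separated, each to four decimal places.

o_n = [-0.6002, -0.7076, 0.6180]
J₁: ẑ×o_n = [0.7076, -0.6002, 0.0000], ω = ẑ
J2: z=[-0.4695, -0.8829, 0.0000] o=[-0.3973, 0.2113, 0.2100] → [-0.3602, 0.1915, 0.2523, -0.4695, -0.8829, 0.0000]
J3: z=[0.7867, -0.4183, 0.4540] o=[-0.8724, 0.0335, 0.8693] → [0.4416, 0.3213, -0.4692, 0.7867, -0.4183, 0.4540]
V = J·q̇ = [1.1812, -0.4845, -0.4895, 0.8580, 0.4521, 1.1568]

1.1812 -0.4845 -0.4895 0.8580 0.4521 1.1568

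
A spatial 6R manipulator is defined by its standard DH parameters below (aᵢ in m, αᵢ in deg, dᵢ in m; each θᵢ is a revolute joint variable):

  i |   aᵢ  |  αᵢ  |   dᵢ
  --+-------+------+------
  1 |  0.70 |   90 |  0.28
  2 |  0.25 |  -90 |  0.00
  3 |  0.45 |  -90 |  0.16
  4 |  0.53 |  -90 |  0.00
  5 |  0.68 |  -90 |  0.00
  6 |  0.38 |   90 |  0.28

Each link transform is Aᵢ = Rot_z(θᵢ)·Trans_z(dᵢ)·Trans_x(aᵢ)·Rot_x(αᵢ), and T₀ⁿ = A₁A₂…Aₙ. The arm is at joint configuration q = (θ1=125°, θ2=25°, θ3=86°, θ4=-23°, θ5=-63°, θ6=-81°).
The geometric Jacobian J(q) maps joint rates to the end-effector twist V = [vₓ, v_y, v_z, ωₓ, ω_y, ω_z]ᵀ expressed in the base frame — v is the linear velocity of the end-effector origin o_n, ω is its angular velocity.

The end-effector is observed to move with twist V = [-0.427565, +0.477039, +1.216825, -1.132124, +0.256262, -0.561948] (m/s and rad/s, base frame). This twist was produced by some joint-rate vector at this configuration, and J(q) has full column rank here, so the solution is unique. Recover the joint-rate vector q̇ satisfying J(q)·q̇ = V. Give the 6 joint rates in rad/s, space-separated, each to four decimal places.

-0.2830 -0.6860 -0.0780 -0.6940 0.5500 -0.0910

o_n = [-1.6107, -0.5874, 0.4361]
J₁: ẑ×o_n = [0.5874, -1.6107, 0.0000], ω = ẑ
J2: z=[0.8192, 0.5736, 0.0000] o=[-0.4015, 0.5734, 0.2800] → [0.0896, -0.1279, -0.2573, 0.8192, 0.5736, 0.0000]
J3: z=[0.2424, -0.3462, 0.9063] o=[-0.5315, 0.7590, 0.3857] → [1.2028, -0.9904, -0.7000, 0.2424, -0.3462, 0.9063]
J4: z=[0.4614, -0.7806, -0.4216] o=[-0.8767, 0.4694, 0.5439] → [-0.3614, 0.3592, -1.0606, 0.4614, -0.7806, -0.4216]
J5: z=[-0.5566, 0.1153, -0.8227] o=[-1.2429, 0.1439, 0.7460] → [-0.6374, 0.1302, 0.4494, -0.5566, 0.1153, -0.8227]
J6: z=[-0.8250, -0.1929, 0.5311] o=[-1.1766, -0.5187, 0.6083] → [0.0697, -0.3726, -0.0271, -0.8250, -0.1929, 0.5311]
q̇ = J⁺·V = [-0.2830, -0.6860, -0.0780, -0.6940, 0.5500, -0.0910]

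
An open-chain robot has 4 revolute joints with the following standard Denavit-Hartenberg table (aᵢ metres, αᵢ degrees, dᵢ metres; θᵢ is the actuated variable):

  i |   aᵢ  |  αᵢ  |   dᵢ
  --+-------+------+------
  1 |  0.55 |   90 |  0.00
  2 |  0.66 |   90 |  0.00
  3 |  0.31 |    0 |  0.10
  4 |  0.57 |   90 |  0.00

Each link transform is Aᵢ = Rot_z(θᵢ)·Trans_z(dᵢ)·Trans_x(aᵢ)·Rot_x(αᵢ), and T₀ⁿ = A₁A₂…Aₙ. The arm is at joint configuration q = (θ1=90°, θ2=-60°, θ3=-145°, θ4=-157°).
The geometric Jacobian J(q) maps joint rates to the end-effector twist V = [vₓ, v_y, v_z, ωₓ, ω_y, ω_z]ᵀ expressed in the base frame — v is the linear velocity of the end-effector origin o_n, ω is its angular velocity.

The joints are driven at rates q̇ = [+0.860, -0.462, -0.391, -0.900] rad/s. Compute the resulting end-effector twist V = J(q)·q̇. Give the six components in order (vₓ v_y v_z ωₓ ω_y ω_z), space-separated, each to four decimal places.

o_n = [0.3056, 0.8175, -0.6632]
J₁: ẑ×o_n = [-0.8175, 0.3056, 0.0000], ω = ẑ
J2: z=[1.0000, -0.0000, 0.0000] o=[0.0000, 0.5500, 0.0000] → [0.0000, 0.6632, 0.2675, 1.0000, -0.0000, 0.0000]
J3: z=[0.0000, -0.8660, -0.5000] o=[0.0000, 0.8800, -0.5716] → [0.0481, -0.1528, 0.2646, 0.0000, -0.8660, -0.5000]
J4: z=[0.0000, -0.8660, -0.5000] o=[-0.1778, 0.6664, -0.4017] → [0.3021, -0.2417, 0.4186, 0.0000, -0.8660, -0.5000]
V = J·q̇ = [-0.9937, 0.2336, -0.6038, -0.4620, 1.1180, 1.5055]

-0.9937 0.2336 -0.6038 -0.4620 1.1180 1.5055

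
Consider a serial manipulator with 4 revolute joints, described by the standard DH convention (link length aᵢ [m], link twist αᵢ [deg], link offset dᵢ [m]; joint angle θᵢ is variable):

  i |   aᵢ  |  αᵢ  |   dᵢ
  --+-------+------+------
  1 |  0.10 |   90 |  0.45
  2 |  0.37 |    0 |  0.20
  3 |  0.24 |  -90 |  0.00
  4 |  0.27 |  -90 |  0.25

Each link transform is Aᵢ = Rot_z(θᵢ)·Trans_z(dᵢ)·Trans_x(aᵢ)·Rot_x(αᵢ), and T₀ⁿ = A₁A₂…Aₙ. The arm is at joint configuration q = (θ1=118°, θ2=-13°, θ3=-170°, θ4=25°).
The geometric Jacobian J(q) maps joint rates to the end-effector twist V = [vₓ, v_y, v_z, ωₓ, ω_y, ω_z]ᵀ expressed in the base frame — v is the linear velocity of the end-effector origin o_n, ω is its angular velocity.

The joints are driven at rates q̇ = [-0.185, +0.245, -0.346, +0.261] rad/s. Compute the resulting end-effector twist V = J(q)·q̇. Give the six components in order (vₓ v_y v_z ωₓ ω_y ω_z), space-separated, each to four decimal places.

o_n = [0.0930, 0.0080, 0.1425]
J₁: ẑ×o_n = [-0.0080, 0.0930, 0.0000], ω = ẑ
J2: z=[0.8829, 0.4695, 0.0000] o=[-0.0469, 0.0883, 0.4500] → [-0.1444, 0.2715, -0.1366, 0.8829, 0.4695, 0.0000]
J3: z=[0.8829, 0.4695, 0.0000] o=[-0.0396, 0.5005, 0.3668] → [-0.1053, 0.1980, -0.4971, 0.8829, 0.4695, 0.0000]
J4: z=[0.0246, -0.0462, -0.9986] o=[0.0729, 0.2889, 0.3793] → [-0.2696, -0.0143, -0.0060, 0.0246, -0.0462, -0.9986]
V = J·q̇ = [-0.0678, -0.0229, 0.1370, -0.0828, -0.0595, -0.4456]

-0.0678 -0.0229 0.1370 -0.0828 -0.0595 -0.4456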